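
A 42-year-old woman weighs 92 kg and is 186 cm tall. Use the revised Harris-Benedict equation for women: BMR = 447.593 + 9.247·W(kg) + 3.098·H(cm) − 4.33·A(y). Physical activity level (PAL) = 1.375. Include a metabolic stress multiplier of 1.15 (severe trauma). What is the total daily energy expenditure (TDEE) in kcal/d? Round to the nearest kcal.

2677 kcal/d

Harris-Benedict: BMR = 447.593 + 9.247(92) + 3.098(186) − 4.33(42) = 1692.685 kcal/day.
TEE = BMR × activity factor = 1692.685 × 1.375 = 2327.4419 kcal/day.
Apply stress factor: 2327.4419 × 1.15 = 2676.5582 kcal/day.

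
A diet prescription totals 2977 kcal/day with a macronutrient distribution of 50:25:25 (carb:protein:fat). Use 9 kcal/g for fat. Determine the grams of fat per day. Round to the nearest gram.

Fat energy = 25% × 2977 = 744.25 kcal.
At 9 kcal/g: 744.25 ÷ 9 = 82.6944 g.

83 g/day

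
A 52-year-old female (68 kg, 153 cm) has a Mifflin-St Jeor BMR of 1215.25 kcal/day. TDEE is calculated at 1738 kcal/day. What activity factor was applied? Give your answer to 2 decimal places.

Activity factor = TEE ÷ BMR = 1738 ÷ 1215.25 = 1.43.

1.43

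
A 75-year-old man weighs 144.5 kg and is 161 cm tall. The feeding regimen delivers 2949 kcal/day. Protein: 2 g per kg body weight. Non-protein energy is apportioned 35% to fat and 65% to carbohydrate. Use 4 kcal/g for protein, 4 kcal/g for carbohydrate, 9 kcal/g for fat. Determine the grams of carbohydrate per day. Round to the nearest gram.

Protein = 2 × 144.5 = 289 g → 289 × 4 = 1156 kcal.
Non-protein calories = 2949 − 1156 = 1793 kcal.
Fat: 35% × 1793 = 627.55 kcal; carbohydrate: 1165.45 kcal.
Carbohydrate: 1165.45 kcal ÷ 4 kcal/g = 291.3625 g.

291 g/day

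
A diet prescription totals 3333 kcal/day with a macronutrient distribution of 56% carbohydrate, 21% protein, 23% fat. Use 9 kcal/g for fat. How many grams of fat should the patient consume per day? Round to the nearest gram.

85 g/day

Fat energy = 23% × 3333 = 766.59 kcal.
At 9 kcal/g: 766.59 ÷ 9 = 85.1767 g.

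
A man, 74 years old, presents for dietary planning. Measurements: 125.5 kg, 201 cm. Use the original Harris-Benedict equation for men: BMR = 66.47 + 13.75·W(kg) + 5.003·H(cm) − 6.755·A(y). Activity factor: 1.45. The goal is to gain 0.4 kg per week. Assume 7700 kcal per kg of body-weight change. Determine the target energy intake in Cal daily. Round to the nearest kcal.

Harris-Benedict: BMR = 66.47 + 13.75(125.5) + 5.003(201) − 6.755(74) = 2297.828 kcal/day.
TEE = 2297.828 × 1.45 = 3331.8506 kcal/day.
Required daily surplus = 0.4 × 7700 ÷ 7 = 440 kcal/day.
Target intake = 3331.8506 + 440 = 3771.8506 kcal/day.

3772 Cal daily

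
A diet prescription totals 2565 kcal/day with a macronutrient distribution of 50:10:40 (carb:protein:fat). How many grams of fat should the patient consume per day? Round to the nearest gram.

Fat energy = 40% × 2565 = 1026 kcal.
At 9 kcal/g: 1026 ÷ 9 = 114 g.

114 g/day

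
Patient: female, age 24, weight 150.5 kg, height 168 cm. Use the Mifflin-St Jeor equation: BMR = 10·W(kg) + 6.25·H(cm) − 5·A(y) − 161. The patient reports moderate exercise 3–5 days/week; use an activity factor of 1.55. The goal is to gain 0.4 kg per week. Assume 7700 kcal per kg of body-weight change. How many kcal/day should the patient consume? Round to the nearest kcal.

Mifflin-St Jeor (female): BMR = 10(150.5) + 6.25(168) − 5(24) − 161 = 1505 + 1050 − 120 − 161 = 2274 kcal/day.
TEE = 2274 × 1.55 = 3524.7 kcal/day.
Required daily surplus = 0.4 × 7700 ÷ 7 = 440 kcal/day.
Target intake = 3524.7 + 440 = 3964.7 kcal/day.

3965 kcal/day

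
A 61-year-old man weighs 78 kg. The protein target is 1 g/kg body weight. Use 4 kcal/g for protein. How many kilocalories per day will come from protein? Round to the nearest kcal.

Protein = 1 g/kg × 78 kg = 78 g/day.
Protein energy = 78 g × 4 kcal/g = 312 kcal/day.

312 kcal/day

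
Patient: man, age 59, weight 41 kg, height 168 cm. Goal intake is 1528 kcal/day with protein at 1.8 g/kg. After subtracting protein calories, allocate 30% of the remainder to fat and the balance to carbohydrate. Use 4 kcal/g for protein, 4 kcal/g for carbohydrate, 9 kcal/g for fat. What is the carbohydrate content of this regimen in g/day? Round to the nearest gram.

Protein = 1.8 × 41 = 73.8 g → 73.8 × 4 = 295.2 kcal.
Non-protein calories = 1528 − 295.2 = 1232.8 kcal.
Fat: 30% × 1232.8 = 369.84 kcal; carbohydrate: 862.96 kcal.
Carbohydrate: 862.96 kcal ÷ 4 kcal/g = 215.74 g.

216 g/day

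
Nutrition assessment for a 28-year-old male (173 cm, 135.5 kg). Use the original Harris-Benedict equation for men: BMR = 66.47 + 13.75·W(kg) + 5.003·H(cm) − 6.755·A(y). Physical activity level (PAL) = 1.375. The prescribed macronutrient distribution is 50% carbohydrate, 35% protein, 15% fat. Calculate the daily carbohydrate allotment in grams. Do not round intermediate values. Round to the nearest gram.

Harris-Benedict: BMR = 66.47 + 13.75(135.5) + 5.003(173) − 6.755(28) = 2605.974 kcal/day.
TEE = 2605.974 × 1.375 = 3583.2143 kcal/day.
Carbohydrate energy = 50% × 3583.2143 = 1791.6071 kcal.
Carbohydrate = 1791.6071 ÷ 4 kcal/g = 447.9018 g.

448 g/day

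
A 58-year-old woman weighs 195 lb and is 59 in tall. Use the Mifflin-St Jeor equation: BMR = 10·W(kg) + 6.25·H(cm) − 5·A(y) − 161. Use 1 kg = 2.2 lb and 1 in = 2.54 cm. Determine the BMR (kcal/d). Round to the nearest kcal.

Convert to metric: weight = 195 ÷ 2.2 = 88.6364 kg; height = 59 × 2.54 = 149.86 cm.
Mifflin-St Jeor (female): BMR = 10(88.6364) + 6.25(149.86) − 5(58) − 161 = 886.3636 + 936.625 − 290 − 161 = 1371.9886 kcal/day.

1372 kcal/d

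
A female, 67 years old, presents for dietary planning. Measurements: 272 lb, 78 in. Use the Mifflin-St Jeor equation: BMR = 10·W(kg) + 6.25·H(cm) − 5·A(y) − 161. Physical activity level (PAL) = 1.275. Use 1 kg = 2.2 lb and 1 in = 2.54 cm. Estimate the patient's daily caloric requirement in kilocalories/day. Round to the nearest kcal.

2523 kilocalories/day

Convert to metric: weight = 272 ÷ 2.2 = 123.6364 kg; height = 78 × 2.54 = 198.12 cm.
Mifflin-St Jeor (female): BMR = 10(123.6364) + 6.25(198.12) − 5(67) − 161 = 1236.3636 + 1238.25 − 335 − 161 = 1978.6136 kcal/day.
TEE = BMR × activity factor = 1978.6136 × 1.275 = 2522.7324 kcal/day.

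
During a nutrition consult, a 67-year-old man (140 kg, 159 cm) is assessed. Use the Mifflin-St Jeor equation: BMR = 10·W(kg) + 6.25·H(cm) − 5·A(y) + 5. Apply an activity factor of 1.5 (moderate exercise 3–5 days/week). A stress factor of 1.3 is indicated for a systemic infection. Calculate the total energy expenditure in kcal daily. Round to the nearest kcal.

4024 kcal daily

Mifflin-St Jeor (male): BMR = 10(140) + 6.25(159) − 5(67) + 5 = 1400 + 993.75 − 335 + 5 = 2063.75 kcal/day.
TEE = BMR × activity factor = 2063.75 × 1.5 = 3095.625 kcal/day.
Apply stress factor: 3095.625 × 1.3 = 4024.3125 kcal/day.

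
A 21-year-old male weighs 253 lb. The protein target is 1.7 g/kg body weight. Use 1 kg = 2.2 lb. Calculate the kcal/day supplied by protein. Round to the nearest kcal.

782 kcal/day

Weight in kg = 253 ÷ 2.2 = 115 kg.
Protein = 1.7 g/kg × 115 kg = 195.5 g/day.
Protein energy = 195.5 g × 4 kcal/g = 782 kcal/day.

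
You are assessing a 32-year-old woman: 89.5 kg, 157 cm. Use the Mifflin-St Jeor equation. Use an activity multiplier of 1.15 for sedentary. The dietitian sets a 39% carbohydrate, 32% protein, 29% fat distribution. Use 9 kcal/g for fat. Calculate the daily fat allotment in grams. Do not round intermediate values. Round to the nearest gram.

58 g/day

Mifflin-St Jeor (female): BMR = 10(89.5) + 6.25(157) − 5(32) − 161 = 895 + 981.25 − 160 − 161 = 1555.25 kcal/day.
TEE = 1555.25 × 1.15 = 1788.5375 kcal/day.
Fat energy = 29% × 1788.5375 = 518.6759 kcal.
Fat = 518.6759 ÷ 9 kcal/g = 57.6307 g.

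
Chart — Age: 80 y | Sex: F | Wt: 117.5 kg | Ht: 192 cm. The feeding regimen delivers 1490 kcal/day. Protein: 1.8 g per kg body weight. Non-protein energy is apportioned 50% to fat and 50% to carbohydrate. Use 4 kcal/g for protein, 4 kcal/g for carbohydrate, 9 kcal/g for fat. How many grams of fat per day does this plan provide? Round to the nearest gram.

36 g/day

Protein = 1.8 × 117.5 = 211.5 g → 211.5 × 4 = 846 kcal.
Non-protein calories = 1490 − 846 = 644 kcal.
Fat: 50% × 644 = 322 kcal; carbohydrate: 322 kcal.
Fat: 322 kcal ÷ 9 kcal/g = 35.7778 g.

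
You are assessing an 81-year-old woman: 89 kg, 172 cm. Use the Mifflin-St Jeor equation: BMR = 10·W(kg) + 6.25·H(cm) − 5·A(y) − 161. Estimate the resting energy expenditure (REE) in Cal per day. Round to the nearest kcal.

Mifflin-St Jeor (female): BMR = 10(89) + 6.25(172) − 5(81) − 161 = 890 + 1075 − 405 − 161 = 1399 kcal/day.

1399 Cal per day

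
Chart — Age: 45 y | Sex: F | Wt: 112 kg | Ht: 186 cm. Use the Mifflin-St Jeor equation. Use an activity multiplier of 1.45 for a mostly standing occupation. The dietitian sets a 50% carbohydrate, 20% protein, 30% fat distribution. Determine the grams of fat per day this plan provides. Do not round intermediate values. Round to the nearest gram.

Mifflin-St Jeor (female): BMR = 10(112) + 6.25(186) − 5(45) − 161 = 1120 + 1162.5 − 225 − 161 = 1896.5 kcal/day.
TEE = 1896.5 × 1.45 = 2749.925 kcal/day.
Fat energy = 30% × 2749.925 = 824.9775 kcal.
Fat = 824.9775 ÷ 9 kcal/g = 91.6642 g.

92 g/day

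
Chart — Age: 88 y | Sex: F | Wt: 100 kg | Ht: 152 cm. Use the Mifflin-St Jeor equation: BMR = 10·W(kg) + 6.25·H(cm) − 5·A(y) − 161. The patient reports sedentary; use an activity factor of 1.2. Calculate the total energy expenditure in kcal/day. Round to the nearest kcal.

1619 kcal/day

Mifflin-St Jeor (female): BMR = 10(100) + 6.25(152) − 5(88) − 161 = 1000 + 950 − 440 − 161 = 1349 kcal/day.
TEE = BMR × activity factor = 1349 × 1.2 = 1618.8 kcal/day.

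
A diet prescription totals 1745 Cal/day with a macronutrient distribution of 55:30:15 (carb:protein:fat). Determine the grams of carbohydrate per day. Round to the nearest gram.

Carbohydrate energy = 55% × 1745 = 959.75 kcal.
At 4 kcal/g: 959.75 ÷ 4 = 239.9375 g.

240 g/day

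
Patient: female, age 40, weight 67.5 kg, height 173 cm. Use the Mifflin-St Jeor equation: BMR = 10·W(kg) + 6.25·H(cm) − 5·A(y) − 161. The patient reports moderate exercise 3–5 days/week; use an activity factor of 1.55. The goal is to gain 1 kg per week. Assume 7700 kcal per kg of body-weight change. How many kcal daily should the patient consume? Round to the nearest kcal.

Mifflin-St Jeor (female): BMR = 10(67.5) + 6.25(173) − 5(40) − 161 = 675 + 1081.25 − 200 − 161 = 1395.25 kcal/day.
TEE = 1395.25 × 1.55 = 2162.6375 kcal/day.
Required daily surplus = 1 × 7700 ÷ 7 = 1100 kcal/day.
Target intake = 2162.6375 + 1100 = 3262.6375 kcal/day.

3263 kcal daily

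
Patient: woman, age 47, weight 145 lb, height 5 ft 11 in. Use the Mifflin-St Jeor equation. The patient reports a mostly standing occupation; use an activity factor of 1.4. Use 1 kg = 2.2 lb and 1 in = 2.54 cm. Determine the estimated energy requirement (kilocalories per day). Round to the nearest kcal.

Convert to metric: weight = 145 ÷ 2.2 = 65.9091 kg; height = (5×12 + 11) × 2.54 = 71 × 2.54 = 180.34 cm.
Mifflin-St Jeor (female): BMR = 10(65.9091) + 6.25(180.34) − 5(47) − 161 = 659.0909 + 1127.125 − 235 − 161 = 1390.2159 kcal/day.
TEE = BMR × activity factor = 1390.2159 × 1.4 = 1946.3023 kcal/day.

1946 kilocalories per day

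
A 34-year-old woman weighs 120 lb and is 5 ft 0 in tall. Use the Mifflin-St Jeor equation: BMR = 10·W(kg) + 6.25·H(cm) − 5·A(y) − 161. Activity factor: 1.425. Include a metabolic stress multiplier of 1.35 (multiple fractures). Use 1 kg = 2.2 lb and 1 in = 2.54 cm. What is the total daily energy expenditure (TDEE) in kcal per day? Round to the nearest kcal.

Convert to metric: weight = 120 ÷ 2.2 = 54.5455 kg; height = (5×12 + 0) × 2.54 = 60 × 2.54 = 152.4 cm.
Mifflin-St Jeor (female): BMR = 10(54.5455) + 6.25(152.4) − 5(34) − 161 = 545.4545 + 952.5 − 170 − 161 = 1166.9545 kcal/day.
TEE = BMR × activity factor = 1166.9545 × 1.425 = 1662.9102 kcal/day.
Apply stress factor: 1662.9102 × 1.35 = 2244.9288 kcal/day.

2245 kcal per day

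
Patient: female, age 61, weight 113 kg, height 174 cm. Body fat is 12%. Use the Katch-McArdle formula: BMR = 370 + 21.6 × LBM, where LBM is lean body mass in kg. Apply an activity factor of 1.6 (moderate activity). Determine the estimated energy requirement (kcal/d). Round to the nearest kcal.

LBM = 113 × (1 − 0.12) = 99.44 kg. Katch-McArdle: BMR = 370 + 21.6 × 99.44 = 2517.904 kcal/day.
TEE = BMR × activity factor = 2517.904 × 1.6 = 4028.6464 kcal/day.

4029 kcal/d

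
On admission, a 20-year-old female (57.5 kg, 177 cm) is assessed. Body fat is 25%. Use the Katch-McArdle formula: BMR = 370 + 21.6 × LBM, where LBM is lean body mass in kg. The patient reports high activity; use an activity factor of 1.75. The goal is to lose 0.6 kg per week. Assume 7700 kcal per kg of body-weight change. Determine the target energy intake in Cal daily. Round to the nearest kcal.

1618 Cal daily

LBM = 57.5 × (1 − 0.25) = 43.125 kg. Katch-McArdle: BMR = 370 + 21.6 × 43.125 = 1301.5 kcal/day.
TEE = 1301.5 × 1.75 = 2277.625 kcal/day.
Required daily deficit = 0.6 × 7700 ÷ 7 = 660 kcal/day.
Target intake = 2277.625 − 660 = 1617.625 kcal/day.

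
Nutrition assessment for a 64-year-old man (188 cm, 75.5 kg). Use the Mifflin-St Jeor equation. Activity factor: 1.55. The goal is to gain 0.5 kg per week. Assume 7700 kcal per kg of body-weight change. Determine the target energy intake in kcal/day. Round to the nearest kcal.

3053 kcal/day

Mifflin-St Jeor (male): BMR = 10(75.5) + 6.25(188) − 5(64) + 5 = 755 + 1175 − 320 + 5 = 1615 kcal/day.
TEE = 1615 × 1.55 = 2503.25 kcal/day.
Required daily surplus = 0.5 × 7700 ÷ 7 = 550 kcal/day.
Target intake = 2503.25 + 550 = 3053.25 kcal/day.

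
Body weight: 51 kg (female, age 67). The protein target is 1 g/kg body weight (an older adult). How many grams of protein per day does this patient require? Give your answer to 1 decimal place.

51.0 g/day

Protein = 1 g/kg × 51 kg = 51 g/day.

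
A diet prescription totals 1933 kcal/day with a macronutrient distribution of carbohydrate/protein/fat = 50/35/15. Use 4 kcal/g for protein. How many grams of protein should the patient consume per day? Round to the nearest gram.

Protein energy = 35% × 1933 = 676.55 kcal.
At 4 kcal/g: 676.55 ÷ 4 = 169.1375 g.

169 g/day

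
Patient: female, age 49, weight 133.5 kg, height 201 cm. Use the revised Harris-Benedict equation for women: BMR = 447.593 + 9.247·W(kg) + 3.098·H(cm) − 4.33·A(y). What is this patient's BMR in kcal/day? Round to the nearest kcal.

Harris-Benedict: BMR = 447.593 + 9.247(133.5) + 3.098(201) − 4.33(49) = 2092.5955 kcal/day.

2093 kcal/day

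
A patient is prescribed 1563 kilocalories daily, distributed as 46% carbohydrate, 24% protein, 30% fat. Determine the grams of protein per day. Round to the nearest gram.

Protein energy = 24% × 1563 = 375.12 kcal.
At 4 kcal/g: 375.12 ÷ 4 = 93.78 g.

94 g/day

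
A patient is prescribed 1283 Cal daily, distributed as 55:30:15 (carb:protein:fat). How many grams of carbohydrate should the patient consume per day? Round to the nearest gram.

Carbohydrate energy = 55% × 1283 = 705.65 kcal.
At 4 kcal/g: 705.65 ÷ 4 = 176.4125 g.

176 g/day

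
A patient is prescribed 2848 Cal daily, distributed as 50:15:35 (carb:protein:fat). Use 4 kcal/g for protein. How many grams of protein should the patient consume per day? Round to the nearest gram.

107 g/day

Protein energy = 15% × 2848 = 427.2 kcal.
At 4 kcal/g: 427.2 ÷ 4 = 106.8 g.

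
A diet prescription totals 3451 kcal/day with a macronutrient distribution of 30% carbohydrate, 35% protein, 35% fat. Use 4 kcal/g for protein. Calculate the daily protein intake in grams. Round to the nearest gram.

Protein energy = 35% × 3451 = 1207.85 kcal.
At 4 kcal/g: 1207.85 ÷ 4 = 301.9625 g.

302 g/day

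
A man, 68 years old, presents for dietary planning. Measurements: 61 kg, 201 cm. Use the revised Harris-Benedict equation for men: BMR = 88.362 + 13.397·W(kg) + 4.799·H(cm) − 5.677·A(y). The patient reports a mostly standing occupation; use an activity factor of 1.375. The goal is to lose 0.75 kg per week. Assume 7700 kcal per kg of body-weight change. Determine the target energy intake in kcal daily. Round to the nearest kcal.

Harris-Benedict: BMR = 88.362 + 13.397(61) + 4.799(201) − 5.677(68) = 1484.142 kcal/day.
TEE = 1484.142 × 1.375 = 2040.6953 kcal/day.
Required daily deficit = 0.75 × 7700 ÷ 7 = 825 kcal/day.
Target intake = 2040.6953 − 825 = 1215.6953 kcal/day.

1216 kcal daily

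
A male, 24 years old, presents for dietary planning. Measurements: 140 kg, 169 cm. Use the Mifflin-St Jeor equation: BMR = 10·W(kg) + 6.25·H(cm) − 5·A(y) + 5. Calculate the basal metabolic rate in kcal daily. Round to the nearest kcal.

2341 kcal daily

Mifflin-St Jeor (male): BMR = 10(140) + 6.25(169) − 5(24) + 5 = 1400 + 1056.25 − 120 + 5 = 2341.25 kcal/day.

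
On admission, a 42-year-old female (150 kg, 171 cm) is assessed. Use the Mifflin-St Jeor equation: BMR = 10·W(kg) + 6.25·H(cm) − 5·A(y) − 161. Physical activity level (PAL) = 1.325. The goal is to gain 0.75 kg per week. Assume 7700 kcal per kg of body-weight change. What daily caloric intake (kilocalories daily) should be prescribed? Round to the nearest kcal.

3737 kilocalories daily

Mifflin-St Jeor (female): BMR = 10(150) + 6.25(171) − 5(42) − 161 = 1500 + 1068.75 − 210 − 161 = 2197.75 kcal/day.
TEE = 2197.75 × 1.325 = 2912.0188 kcal/day.
Required daily surplus = 0.75 × 7700 ÷ 7 = 825 kcal/day.
Target intake = 2912.0188 + 825 = 3737.0188 kcal/day.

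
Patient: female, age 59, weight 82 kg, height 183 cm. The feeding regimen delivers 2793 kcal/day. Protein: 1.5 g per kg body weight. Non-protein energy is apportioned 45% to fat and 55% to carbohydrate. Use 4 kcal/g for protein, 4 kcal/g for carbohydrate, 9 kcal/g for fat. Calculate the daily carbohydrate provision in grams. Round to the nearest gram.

Protein = 1.5 × 82 = 123 g → 123 × 4 = 492 kcal.
Non-protein calories = 2793 − 492 = 2301 kcal.
Fat: 45% × 2301 = 1035.45 kcal; carbohydrate: 1265.55 kcal.
Carbohydrate: 1265.55 kcal ÷ 4 kcal/g = 316.3875 g.

316 g/day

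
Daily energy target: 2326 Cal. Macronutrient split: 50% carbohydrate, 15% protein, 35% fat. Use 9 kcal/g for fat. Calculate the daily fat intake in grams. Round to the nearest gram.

Fat energy = 35% × 2326 = 814.1 kcal.
At 9 kcal/g: 814.1 ÷ 9 = 90.4556 g.

90 g/day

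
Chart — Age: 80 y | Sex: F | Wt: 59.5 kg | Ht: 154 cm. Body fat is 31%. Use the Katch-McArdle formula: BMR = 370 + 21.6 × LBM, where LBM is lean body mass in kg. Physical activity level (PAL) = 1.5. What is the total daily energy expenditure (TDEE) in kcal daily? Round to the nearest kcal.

LBM = 59.5 × (1 − 0.31) = 41.055 kg. Katch-McArdle: BMR = 370 + 21.6 × 41.055 = 1256.788 kcal/day.
TEE = BMR × activity factor = 1256.788 × 1.5 = 1885.182 kcal/day.

1885 kcal daily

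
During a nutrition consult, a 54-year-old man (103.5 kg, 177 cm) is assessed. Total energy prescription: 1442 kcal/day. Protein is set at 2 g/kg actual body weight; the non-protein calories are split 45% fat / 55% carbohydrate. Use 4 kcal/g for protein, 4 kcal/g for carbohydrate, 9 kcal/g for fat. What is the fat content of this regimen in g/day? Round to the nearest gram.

Protein = 2 × 103.5 = 207 g → 207 × 4 = 828 kcal.
Non-protein calories = 1442 − 828 = 614 kcal.
Fat: 45% × 614 = 276.3 kcal; carbohydrate: 337.7 kcal.
Fat: 276.3 kcal ÷ 9 kcal/g = 30.7 g.

31 g/day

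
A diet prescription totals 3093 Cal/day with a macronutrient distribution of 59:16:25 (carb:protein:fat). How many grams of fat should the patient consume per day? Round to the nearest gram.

86 g/day

Fat energy = 25% × 3093 = 773.25 kcal.
At 9 kcal/g: 773.25 ÷ 9 = 85.9167 g.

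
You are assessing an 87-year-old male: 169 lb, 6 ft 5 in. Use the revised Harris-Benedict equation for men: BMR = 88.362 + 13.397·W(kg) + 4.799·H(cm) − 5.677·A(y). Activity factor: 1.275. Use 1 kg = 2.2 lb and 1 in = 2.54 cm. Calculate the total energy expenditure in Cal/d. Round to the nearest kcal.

Convert to metric: weight = 169 ÷ 2.2 = 76.8182 kg; height = (6×12 + 5) × 2.54 = 77 × 2.54 = 195.58 cm.
Harris-Benedict: BMR = 88.362 + 13.397(76.8182) + 4.799(195.58) − 5.677(87) = 1562.1846 kcal/day.
TEE = BMR × activity factor = 1562.1846 × 1.275 = 1991.7854 kcal/day.

1992 Cal/d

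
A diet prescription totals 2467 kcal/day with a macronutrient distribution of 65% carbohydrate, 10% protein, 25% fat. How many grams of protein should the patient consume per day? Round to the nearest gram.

62 g/day

Protein energy = 10% × 2467 = 246.7 kcal.
At 4 kcal/g: 246.7 ÷ 4 = 61.675 g.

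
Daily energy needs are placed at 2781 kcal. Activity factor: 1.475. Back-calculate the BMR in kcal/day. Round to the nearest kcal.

1885 kcal/day

BMR = TEE ÷ activity factor = 2781 ÷ 1.475 = 1885.4237 kcal/day.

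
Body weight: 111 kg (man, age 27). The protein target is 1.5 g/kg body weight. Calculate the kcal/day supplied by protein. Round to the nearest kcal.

666 kcal/day

Protein = 1.5 g/kg × 111 kg = 166.5 g/day.
Protein energy = 166.5 g × 4 kcal/g = 666 kcal/day.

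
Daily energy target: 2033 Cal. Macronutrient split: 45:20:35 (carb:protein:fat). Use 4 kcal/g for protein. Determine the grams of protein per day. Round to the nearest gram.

Protein energy = 20% × 2033 = 406.6 kcal.
At 4 kcal/g: 406.6 ÷ 4 = 101.65 g.

102 g/day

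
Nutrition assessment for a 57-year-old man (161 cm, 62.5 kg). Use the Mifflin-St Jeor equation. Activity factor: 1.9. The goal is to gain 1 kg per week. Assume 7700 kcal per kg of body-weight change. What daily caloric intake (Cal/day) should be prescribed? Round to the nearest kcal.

Mifflin-St Jeor (male): BMR = 10(62.5) + 6.25(161) − 5(57) + 5 = 625 + 1006.25 − 285 + 5 = 1351.25 kcal/day.
TEE = 1351.25 × 1.9 = 2567.375 kcal/day.
Required daily surplus = 1 × 7700 ÷ 7 = 1100 kcal/day.
Target intake = 2567.375 + 1100 = 3667.375 kcal/day.

3667 Cal/day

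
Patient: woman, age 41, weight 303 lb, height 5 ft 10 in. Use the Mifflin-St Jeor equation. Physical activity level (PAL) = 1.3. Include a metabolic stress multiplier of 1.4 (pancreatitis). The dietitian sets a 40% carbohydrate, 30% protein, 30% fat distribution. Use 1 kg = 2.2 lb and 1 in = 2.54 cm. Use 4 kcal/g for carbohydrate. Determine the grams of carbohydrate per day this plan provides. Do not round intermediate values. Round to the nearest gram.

386 g/day

Convert to metric: weight = 303 ÷ 2.2 = 137.7273 kg; height = (5×12 + 10) × 2.54 = 70 × 2.54 = 177.8 cm.
Mifflin-St Jeor (female): BMR = 10(137.7273) + 6.25(177.8) − 5(41) − 161 = 1377.2727 + 1111.25 − 205 − 161 = 2122.5227 kcal/day.
TEE = 2122.5227 × 1.3 = 2759.2795 kcal/day.
With stress factor 1.4: 2759.2795 × 1.4 = 3862.9914 kcal/day.
Carbohydrate energy = 40% × 3862.9914 = 1545.1965 kcal.
Carbohydrate = 1545.1965 ÷ 4 kcal/g = 386.2991 g.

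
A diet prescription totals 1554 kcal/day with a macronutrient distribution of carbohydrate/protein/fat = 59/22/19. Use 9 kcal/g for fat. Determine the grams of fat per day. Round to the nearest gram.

Fat energy = 19% × 1554 = 295.26 kcal.
At 9 kcal/g: 295.26 ÷ 9 = 32.8067 g.

33 g/day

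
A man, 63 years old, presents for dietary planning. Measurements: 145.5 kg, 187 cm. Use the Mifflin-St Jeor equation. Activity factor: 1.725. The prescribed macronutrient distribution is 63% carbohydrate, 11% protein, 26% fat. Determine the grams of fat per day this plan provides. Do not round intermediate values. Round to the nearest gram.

115 g/day

Mifflin-St Jeor (male): BMR = 10(145.5) + 6.25(187) − 5(63) + 5 = 1455 + 1168.75 − 315 + 5 = 2313.75 kcal/day.
TEE = 2313.75 × 1.725 = 3991.2188 kcal/day.
Fat energy = 26% × 3991.2188 = 1037.7169 kcal.
Fat = 1037.7169 ÷ 9 kcal/g = 115.3019 g.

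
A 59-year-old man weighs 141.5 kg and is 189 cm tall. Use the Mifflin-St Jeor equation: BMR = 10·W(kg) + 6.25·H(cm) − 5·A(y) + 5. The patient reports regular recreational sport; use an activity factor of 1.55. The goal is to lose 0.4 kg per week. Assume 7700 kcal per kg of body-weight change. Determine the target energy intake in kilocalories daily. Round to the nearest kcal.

Mifflin-St Jeor (male): BMR = 10(141.5) + 6.25(189) − 5(59) + 5 = 1415 + 1181.25 − 295 + 5 = 2306.25 kcal/day.
TEE = 2306.25 × 1.55 = 3574.6875 kcal/day.
Required daily deficit = 0.4 × 7700 ÷ 7 = 440 kcal/day.
Target intake = 3574.6875 − 440 = 3134.6875 kcal/day.

3135 kilocalories daily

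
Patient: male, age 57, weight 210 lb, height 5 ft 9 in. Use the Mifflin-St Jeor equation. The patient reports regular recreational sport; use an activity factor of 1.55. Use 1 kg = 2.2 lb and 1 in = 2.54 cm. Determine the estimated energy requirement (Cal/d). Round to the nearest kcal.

Convert to metric: weight = 210 ÷ 2.2 = 95.4545 kg; height = (5×12 + 9) × 2.54 = 69 × 2.54 = 175.26 cm.
Mifflin-St Jeor (male): BMR = 10(95.4545) + 6.25(175.26) − 5(57) + 5 = 954.5455 + 1095.375 − 285 + 5 = 1769.9205 kcal/day.
TEE = BMR × activity factor = 1769.9205 × 1.55 = 2743.3767 kcal/day.

2743 Cal/d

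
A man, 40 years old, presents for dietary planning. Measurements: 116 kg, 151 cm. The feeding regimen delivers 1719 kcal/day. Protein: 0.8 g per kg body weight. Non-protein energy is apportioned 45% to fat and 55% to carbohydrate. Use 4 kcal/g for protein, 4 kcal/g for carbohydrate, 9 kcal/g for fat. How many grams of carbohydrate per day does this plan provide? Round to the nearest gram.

Protein = 0.8 × 116 = 92.8 g → 92.8 × 4 = 371.2 kcal.
Non-protein calories = 1719 − 371.2 = 1347.8 kcal.
Fat: 45% × 1347.8 = 606.51 kcal; carbohydrate: 741.29 kcal.
Carbohydrate: 741.29 kcal ÷ 4 kcal/g = 185.3225 g.

185 g/day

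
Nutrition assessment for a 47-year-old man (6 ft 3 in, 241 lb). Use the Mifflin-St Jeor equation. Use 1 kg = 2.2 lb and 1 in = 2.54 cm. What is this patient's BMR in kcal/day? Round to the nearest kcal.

Convert to metric: weight = 241 ÷ 2.2 = 109.5455 kg; height = (6×12 + 3) × 2.54 = 75 × 2.54 = 190.5 cm.
Mifflin-St Jeor (male): BMR = 10(109.5455) + 6.25(190.5) − 5(47) + 5 = 1095.4545 + 1190.625 − 235 + 5 = 2056.0795 kcal/day.

2056 kcal/day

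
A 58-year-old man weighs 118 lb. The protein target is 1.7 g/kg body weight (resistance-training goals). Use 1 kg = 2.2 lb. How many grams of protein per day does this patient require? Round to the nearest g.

91 g/day

Weight in kg = 118 ÷ 2.2 = 53.6364 kg.
Protein = 1.7 g/kg × 53.6364 kg = 91.1818 g/day.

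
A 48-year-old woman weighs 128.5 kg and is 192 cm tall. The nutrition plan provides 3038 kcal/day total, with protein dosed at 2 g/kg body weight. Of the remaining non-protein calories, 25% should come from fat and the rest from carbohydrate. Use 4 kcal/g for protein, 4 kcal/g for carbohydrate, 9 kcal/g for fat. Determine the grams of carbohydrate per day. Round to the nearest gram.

Protein = 2 × 128.5 = 257 g → 257 × 4 = 1028 kcal.
Non-protein calories = 3038 − 1028 = 2010 kcal.
Fat: 25% × 2010 = 502.5 kcal; carbohydrate: 1507.5 kcal.
Carbohydrate: 1507.5 kcal ÷ 4 kcal/g = 376.875 g.

377 g/day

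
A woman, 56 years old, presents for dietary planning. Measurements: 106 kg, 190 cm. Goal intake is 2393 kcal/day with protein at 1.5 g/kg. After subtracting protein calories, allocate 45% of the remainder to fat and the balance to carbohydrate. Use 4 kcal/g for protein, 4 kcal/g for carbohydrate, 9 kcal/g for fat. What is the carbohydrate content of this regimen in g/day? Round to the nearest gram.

242 g/day

Protein = 1.5 × 106 = 159 g → 159 × 4 = 636 kcal.
Non-protein calories = 2393 − 636 = 1757 kcal.
Fat: 45% × 1757 = 790.65 kcal; carbohydrate: 966.35 kcal.
Carbohydrate: 966.35 kcal ÷ 4 kcal/g = 241.5875 g.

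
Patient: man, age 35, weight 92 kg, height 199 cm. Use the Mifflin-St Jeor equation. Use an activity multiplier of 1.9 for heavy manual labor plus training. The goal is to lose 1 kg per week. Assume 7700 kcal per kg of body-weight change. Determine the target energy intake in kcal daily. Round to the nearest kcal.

2688 kcal daily

Mifflin-St Jeor (male): BMR = 10(92) + 6.25(199) − 5(35) + 5 = 920 + 1243.75 − 175 + 5 = 1993.75 kcal/day.
TEE = 1993.75 × 1.9 = 3788.125 kcal/day.
Required daily deficit = 1 × 7700 ÷ 7 = 1100 kcal/day.
Target intake = 3788.125 − 1100 = 2688.125 kcal/day.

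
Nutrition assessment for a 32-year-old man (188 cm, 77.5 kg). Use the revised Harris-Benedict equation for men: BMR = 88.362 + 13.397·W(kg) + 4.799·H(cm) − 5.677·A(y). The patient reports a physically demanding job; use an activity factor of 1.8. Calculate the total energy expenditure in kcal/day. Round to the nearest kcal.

Harris-Benedict: BMR = 88.362 + 13.397(77.5) + 4.799(188) − 5.677(32) = 1847.1775 kcal/day.
TEE = BMR × activity factor = 1847.1775 × 1.8 = 3324.9195 kcal/day.

3325 kcal/day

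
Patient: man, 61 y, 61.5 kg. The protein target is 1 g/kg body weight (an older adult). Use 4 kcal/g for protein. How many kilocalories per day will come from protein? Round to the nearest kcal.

246 kcal/day

Protein = 1 g/kg × 61.5 kg = 61.5 g/day.
Protein energy = 61.5 g × 4 kcal/g = 246 kcal/day.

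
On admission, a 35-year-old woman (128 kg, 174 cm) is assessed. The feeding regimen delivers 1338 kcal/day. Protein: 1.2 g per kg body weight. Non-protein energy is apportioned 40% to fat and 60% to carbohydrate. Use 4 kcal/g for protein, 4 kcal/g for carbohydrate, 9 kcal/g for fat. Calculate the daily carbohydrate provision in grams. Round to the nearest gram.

109 g/day

Protein = 1.2 × 128 = 153.6 g → 153.6 × 4 = 614.4 kcal.
Non-protein calories = 1338 − 614.4 = 723.6 kcal.
Fat: 40% × 723.6 = 289.44 kcal; carbohydrate: 434.16 kcal.
Carbohydrate: 434.16 kcal ÷ 4 kcal/g = 108.54 g.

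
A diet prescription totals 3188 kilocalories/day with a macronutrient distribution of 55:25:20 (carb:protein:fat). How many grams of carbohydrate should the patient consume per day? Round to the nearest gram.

Carbohydrate energy = 55% × 3188 = 1753.4 kcal.
At 4 kcal/g: 1753.4 ÷ 4 = 438.35 g.

438 g/day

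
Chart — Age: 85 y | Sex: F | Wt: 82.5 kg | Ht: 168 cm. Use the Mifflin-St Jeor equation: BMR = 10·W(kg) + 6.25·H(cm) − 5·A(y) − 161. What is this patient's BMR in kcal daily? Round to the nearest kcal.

1289 kcal daily

Mifflin-St Jeor (female): BMR = 10(82.5) + 6.25(168) − 5(85) − 161 = 825 + 1050 − 425 − 161 = 1289 kcal/day.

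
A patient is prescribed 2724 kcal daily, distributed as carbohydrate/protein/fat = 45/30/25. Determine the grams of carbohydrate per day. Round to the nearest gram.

Carbohydrate energy = 45% × 2724 = 1225.8 kcal.
At 4 kcal/g: 1225.8 ÷ 4 = 306.45 g.

306 g/day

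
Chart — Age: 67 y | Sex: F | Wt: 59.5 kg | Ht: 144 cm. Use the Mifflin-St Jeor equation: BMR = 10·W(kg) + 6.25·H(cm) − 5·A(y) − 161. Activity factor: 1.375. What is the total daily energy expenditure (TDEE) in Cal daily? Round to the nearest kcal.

Mifflin-St Jeor (female): BMR = 10(59.5) + 6.25(144) − 5(67) − 161 = 595 + 900 − 335 − 161 = 999 kcal/day.
TEE = BMR × activity factor = 999 × 1.375 = 1373.625 kcal/day.

1374 Cal daily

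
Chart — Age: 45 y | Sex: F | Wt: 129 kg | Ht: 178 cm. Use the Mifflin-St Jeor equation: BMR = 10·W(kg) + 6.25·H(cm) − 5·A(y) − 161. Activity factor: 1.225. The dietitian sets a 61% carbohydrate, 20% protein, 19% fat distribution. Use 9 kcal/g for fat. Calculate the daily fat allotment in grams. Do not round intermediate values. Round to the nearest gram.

Mifflin-St Jeor (female): BMR = 10(129) + 6.25(178) − 5(45) − 161 = 1290 + 1112.5 − 225 − 161 = 2016.5 kcal/day.
TEE = 2016.5 × 1.225 = 2470.2125 kcal/day.
Fat energy = 19% × 2470.2125 = 469.3404 kcal.
Fat = 469.3404 ÷ 9 kcal/g = 52.1489 g.

52 g/day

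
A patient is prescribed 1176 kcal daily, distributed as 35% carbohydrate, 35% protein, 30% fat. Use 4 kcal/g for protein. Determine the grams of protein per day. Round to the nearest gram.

103 g/day

Protein energy = 35% × 1176 = 411.6 kcal.
At 4 kcal/g: 411.6 ÷ 4 = 102.9 g.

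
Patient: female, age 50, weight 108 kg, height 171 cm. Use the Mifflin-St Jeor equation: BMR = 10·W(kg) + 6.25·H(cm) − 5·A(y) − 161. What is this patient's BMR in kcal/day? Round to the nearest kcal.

1738 kcal/day

Mifflin-St Jeor (female): BMR = 10(108) + 6.25(171) − 5(50) − 161 = 1080 + 1068.75 − 250 − 161 = 1737.75 kcal/day.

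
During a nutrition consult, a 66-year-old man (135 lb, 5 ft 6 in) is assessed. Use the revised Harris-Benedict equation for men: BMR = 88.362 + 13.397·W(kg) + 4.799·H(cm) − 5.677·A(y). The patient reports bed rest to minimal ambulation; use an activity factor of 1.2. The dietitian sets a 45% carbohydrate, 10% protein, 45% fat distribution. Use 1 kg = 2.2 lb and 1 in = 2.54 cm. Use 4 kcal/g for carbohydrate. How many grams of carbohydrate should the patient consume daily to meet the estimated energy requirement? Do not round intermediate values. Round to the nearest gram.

Convert to metric: weight = 135 ÷ 2.2 = 61.3636 kg; height = (5×12 + 6) × 2.54 = 66 × 2.54 = 167.64 cm.
Harris-Benedict: BMR = 88.362 + 13.397(61.3636) + 4.799(167.64) − 5.677(66) = 1340.273 kcal/day.
TEE = 1340.273 × 1.2 = 1608.3276 kcal/day.
Carbohydrate energy = 45% × 1608.3276 = 723.7474 kcal.
Carbohydrate = 723.7474 ÷ 4 kcal/g = 180.9369 g.

181 g/day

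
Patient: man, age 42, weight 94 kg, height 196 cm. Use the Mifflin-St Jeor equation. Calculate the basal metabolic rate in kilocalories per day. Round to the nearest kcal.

1960 kilocalories per day

Mifflin-St Jeor (male): BMR = 10(94) + 6.25(196) − 5(42) + 5 = 940 + 1225 − 210 + 5 = 1960 kcal/day.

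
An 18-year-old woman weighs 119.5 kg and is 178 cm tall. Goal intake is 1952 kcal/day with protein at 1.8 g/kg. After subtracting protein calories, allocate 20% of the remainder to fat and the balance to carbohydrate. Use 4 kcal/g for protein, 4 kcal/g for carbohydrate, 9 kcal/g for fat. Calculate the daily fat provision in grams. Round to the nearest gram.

Protein = 1.8 × 119.5 = 215.1 g → 215.1 × 4 = 860.4 kcal.
Non-protein calories = 1952 − 860.4 = 1091.6 kcal.
Fat: 20% × 1091.6 = 218.32 kcal; carbohydrate: 873.28 kcal.
Fat: 218.32 kcal ÷ 9 kcal/g = 24.2578 g.

24 g/day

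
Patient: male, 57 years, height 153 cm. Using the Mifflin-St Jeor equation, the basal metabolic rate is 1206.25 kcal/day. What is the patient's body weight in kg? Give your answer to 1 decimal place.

1206.25 = 10·W + 6.25(153) − 5(57) + 5
10·W = 1206.25 − 676.25 = 530, so W = 53 kg.

53.0 kg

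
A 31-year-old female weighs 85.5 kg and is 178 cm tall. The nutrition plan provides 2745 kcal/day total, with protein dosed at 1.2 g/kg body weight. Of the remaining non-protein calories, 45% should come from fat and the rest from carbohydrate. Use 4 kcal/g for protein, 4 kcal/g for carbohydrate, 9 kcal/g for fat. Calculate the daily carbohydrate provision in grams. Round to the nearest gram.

321 g/day

Protein = 1.2 × 85.5 = 102.6 g → 102.6 × 4 = 410.4 kcal.
Non-protein calories = 2745 − 410.4 = 2334.6 kcal.
Fat: 45% × 2334.6 = 1050.57 kcal; carbohydrate: 1284.03 kcal.
Carbohydrate: 1284.03 kcal ÷ 4 kcal/g = 321.0075 g.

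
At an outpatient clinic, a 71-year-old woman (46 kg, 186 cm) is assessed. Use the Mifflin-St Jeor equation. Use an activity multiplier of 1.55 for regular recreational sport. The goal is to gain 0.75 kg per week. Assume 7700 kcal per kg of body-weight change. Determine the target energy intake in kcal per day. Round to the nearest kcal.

Mifflin-St Jeor (female): BMR = 10(46) + 6.25(186) − 5(71) − 161 = 460 + 1162.5 − 355 − 161 = 1106.5 kcal/day.
TEE = 1106.5 × 1.55 = 1715.075 kcal/day.
Required daily surplus = 0.75 × 7700 ÷ 7 = 825 kcal/day.
Target intake = 1715.075 + 825 = 2540.075 kcal/day.

2540 kcal per day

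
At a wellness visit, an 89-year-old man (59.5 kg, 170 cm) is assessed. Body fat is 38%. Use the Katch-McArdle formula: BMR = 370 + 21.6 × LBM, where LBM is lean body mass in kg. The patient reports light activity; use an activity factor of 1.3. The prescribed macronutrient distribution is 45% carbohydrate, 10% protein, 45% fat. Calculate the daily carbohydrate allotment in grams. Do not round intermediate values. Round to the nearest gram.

171 g/day

LBM = 59.5 × (1 − 0.38) = 36.89 kg. Katch-McArdle: BMR = 370 + 21.6 × 36.89 = 1166.824 kcal/day.
TEE = 1166.824 × 1.3 = 1516.8712 kcal/day.
Carbohydrate energy = 45% × 1516.8712 = 682.592 kcal.
Carbohydrate = 682.592 ÷ 4 kcal/g = 170.648 g.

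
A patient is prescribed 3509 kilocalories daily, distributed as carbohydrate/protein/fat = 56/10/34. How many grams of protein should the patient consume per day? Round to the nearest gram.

Protein energy = 10% × 3509 = 350.9 kcal.
At 4 kcal/g: 350.9 ÷ 4 = 87.725 g.

88 g/day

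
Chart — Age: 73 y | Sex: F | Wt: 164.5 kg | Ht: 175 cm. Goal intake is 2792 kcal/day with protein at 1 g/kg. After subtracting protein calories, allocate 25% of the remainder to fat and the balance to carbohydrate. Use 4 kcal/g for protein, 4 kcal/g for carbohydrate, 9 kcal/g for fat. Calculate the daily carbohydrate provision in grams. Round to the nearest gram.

400 g/day

Protein = 1 × 164.5 = 164.5 g → 164.5 × 4 = 658 kcal.
Non-protein calories = 2792 − 658 = 2134 kcal.
Fat: 25% × 2134 = 533.5 kcal; carbohydrate: 1600.5 kcal.
Carbohydrate: 1600.5 kcal ÷ 4 kcal/g = 400.125 g.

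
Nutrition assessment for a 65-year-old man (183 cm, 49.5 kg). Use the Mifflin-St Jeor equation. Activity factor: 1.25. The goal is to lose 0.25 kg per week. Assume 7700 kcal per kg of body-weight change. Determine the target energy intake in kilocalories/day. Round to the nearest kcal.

1373 kilocalories/day

Mifflin-St Jeor (male): BMR = 10(49.5) + 6.25(183) − 5(65) + 5 = 495 + 1143.75 − 325 + 5 = 1318.75 kcal/day.
TEE = 1318.75 × 1.25 = 1648.4375 kcal/day.
Required daily deficit = 0.25 × 7700 ÷ 7 = 275 kcal/day.
Target intake = 1648.4375 − 275 = 1373.4375 kcal/day.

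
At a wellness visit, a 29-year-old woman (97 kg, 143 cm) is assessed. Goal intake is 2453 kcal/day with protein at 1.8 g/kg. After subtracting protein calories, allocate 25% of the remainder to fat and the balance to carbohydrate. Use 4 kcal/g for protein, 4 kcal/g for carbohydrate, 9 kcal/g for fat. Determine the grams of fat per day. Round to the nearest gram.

Protein = 1.8 × 97 = 174.6 g → 174.6 × 4 = 698.4 kcal.
Non-protein calories = 2453 − 698.4 = 1754.6 kcal.
Fat: 25% × 1754.6 = 438.65 kcal; carbohydrate: 1315.95 kcal.
Fat: 438.65 kcal ÷ 9 kcal/g = 48.7389 g.

49 g/day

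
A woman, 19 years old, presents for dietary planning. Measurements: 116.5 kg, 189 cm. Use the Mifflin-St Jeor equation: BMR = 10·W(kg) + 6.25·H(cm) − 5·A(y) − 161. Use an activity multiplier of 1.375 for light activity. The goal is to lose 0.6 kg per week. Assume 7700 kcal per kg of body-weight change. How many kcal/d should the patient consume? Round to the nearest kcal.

2214 kcal/d

Mifflin-St Jeor (female): BMR = 10(116.5) + 6.25(189) − 5(19) − 161 = 1165 + 1181.25 − 95 − 161 = 2090.25 kcal/day.
TEE = 2090.25 × 1.375 = 2874.0938 kcal/day.
Required daily deficit = 0.6 × 7700 ÷ 7 = 660 kcal/day.
Target intake = 2874.0938 − 660 = 2214.0938 kcal/day.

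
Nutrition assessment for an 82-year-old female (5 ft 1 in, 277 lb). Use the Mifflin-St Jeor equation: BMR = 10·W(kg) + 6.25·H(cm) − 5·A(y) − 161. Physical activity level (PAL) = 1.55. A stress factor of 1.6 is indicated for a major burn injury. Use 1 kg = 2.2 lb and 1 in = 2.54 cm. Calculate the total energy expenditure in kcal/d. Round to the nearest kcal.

Convert to metric: weight = 277 ÷ 2.2 = 125.9091 kg; height = (5×12 + 1) × 2.54 = 61 × 2.54 = 154.94 cm.
Mifflin-St Jeor (female): BMR = 10(125.9091) + 6.25(154.94) − 5(82) − 161 = 1259.0909 + 968.375 − 410 − 161 = 1656.4659 kcal/day.
TEE = BMR × activity factor = 1656.4659 × 1.55 = 2567.5222 kcal/day.
Apply stress factor: 2567.5222 × 1.6 = 4108.0355 kcal/day.

4108 kcal/d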